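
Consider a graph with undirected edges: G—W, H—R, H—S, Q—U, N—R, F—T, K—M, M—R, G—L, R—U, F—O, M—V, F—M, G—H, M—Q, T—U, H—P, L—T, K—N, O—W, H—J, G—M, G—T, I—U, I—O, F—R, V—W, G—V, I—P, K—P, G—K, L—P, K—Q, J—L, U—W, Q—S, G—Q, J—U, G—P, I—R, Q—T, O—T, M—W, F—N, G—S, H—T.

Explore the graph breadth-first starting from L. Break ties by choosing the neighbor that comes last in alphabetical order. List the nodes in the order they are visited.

Visit L; enqueue T, P, J, G → queue [T, P, J, G]
Visit T; enqueue U, Q, O, H, F → queue [P, J, G, U, Q, O, H, F]
Visit P; enqueue K, I → queue [J, G, U, Q, O, H, F, K, I]
Visit J → queue [G, U, Q, O, H, F, K, I]
Visit G; enqueue W, V, S, M → queue [U, Q, O, H, F, K, I, W, V, S, M]
Visit U; enqueue R → queue [Q, O, H, F, K, I, W, V, S, M, R]
Visit Q → queue [O, H, F, K, I, W, V, S, M, R]
Visit O → queue [H, F, K, I, W, V, S, M, R]
Visit H → queue [F, K, I, W, V, S, M, R]
Visit F; enqueue N → queue [K, I, W, V, S, M, R, N]
Visit K → queue [I, W, V, S, M, R, N]
Visit I → queue [W, V, S, M, R, N]
Visit W → queue [V, S, M, R, N]
Visit V → queue [S, M, R, N]
Visit S → queue [M, R, N]
Visit M → queue [R, N]
Visit R → queue [N]
Visit N → queue []

L -> T -> P -> J -> G -> U -> Q -> O -> H -> F -> K -> I -> W -> V -> S -> M -> R -> N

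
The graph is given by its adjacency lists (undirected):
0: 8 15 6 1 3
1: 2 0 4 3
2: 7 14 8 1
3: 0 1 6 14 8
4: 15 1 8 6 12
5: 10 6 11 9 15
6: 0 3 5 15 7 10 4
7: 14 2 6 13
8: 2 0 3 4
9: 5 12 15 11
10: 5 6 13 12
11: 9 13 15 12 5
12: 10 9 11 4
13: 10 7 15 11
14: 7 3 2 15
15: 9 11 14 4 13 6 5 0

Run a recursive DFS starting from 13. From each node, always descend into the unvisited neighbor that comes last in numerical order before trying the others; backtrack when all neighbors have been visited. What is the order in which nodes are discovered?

13, 15, 14, 7, 6, 10, 12, 11, 9, 5, 4, 8, 3, 1, 2, 0

Visit 13
13 → 15
15 → 14
14 → 7
7 → 6
6 → 10
10 → 12
12 → 11
11 → 9
9 → 5
12 → 4
4 → 8
8 → 3
3 → 1
1 → 2
1 → 0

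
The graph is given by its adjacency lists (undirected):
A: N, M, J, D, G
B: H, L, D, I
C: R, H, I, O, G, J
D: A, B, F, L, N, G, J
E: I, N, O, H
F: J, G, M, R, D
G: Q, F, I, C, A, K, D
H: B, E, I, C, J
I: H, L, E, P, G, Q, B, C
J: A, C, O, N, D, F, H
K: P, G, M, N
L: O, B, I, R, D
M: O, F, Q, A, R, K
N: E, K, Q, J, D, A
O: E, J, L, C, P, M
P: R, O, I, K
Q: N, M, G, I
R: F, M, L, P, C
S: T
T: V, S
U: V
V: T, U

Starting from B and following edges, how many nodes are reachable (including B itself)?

18

BFS from B visits: B, H, L, D, I, E, C, J, O, R, A, F, N, G, P, Q, M, K
Reachable nodes: 18 of 22 total.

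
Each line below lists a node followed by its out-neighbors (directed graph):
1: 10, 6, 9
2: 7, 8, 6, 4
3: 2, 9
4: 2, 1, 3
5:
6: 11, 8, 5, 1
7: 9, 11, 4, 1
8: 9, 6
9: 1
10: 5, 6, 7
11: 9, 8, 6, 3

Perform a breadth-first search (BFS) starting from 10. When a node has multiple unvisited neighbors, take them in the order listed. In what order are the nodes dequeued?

Visit 10; enqueue 5, 6, 7 → queue [5, 6, 7]
Visit 5 → queue [6, 7]
Visit 6; enqueue 11, 8, 1 → queue [7, 11, 8, 1]
Visit 7; enqueue 9, 4 → queue [11, 8, 1, 9, 4]
Visit 11; enqueue 3 → queue [8, 1, 9, 4, 3]
Visit 8 → queue [1, 9, 4, 3]
Visit 1 → queue [9, 4, 3]
Visit 9 → queue [4, 3]
Visit 4; enqueue 2 → queue [3, 2]
Visit 3 → queue [2]
Visit 2 → queue []

10 5 6 7 11 8 1 9 4 3 2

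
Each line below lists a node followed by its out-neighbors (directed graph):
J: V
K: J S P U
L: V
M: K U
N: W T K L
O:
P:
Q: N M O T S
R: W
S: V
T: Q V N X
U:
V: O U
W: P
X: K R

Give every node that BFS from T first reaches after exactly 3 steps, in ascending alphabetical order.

J, P

Level 0: T
Level 1: N, Q, V, X
Level 2: K, L, M, O, R, S, U, W
Level 3: J, P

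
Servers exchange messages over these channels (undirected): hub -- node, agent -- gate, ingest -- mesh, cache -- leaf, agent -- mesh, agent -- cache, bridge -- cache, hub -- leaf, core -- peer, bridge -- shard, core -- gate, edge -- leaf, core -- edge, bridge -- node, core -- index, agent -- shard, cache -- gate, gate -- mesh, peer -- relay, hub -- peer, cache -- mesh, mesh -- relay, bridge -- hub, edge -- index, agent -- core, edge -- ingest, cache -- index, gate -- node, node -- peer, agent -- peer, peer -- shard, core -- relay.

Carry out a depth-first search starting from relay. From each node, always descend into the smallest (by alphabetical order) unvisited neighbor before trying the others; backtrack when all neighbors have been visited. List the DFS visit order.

relay, core, agent, cache, bridge, hub, leaf, edge, index, ingest, mesh, gate, node, peer, shard

Visit relay
relay → core
core → agent
agent → cache
cache → bridge
bridge → hub
hub → leaf
leaf → edge
edge → index
edge → ingest
ingest → mesh
mesh → gate
gate → node
node → peer
peer → shard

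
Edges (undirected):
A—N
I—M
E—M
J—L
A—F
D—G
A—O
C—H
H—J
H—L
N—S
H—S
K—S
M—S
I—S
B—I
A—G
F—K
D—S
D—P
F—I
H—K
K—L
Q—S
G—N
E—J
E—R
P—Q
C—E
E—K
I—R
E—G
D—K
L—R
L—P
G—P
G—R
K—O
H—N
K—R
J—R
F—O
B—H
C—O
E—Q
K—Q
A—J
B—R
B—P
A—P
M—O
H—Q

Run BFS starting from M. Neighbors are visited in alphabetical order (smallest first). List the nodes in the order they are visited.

M → E → I → O → S → C → G → J → K → Q → R → B → F → A → D → H → N → P → L

Visit M; enqueue E, I, O, S → queue [E, I, O, S]
Visit E; enqueue C, G, J, K, Q, R → queue [I, O, S, C, G, J, K, Q, R]
Visit I; enqueue B, F → queue [O, S, C, G, J, K, Q, R, B, F]
Visit O; enqueue A → queue [S, C, G, J, K, Q, R, B, F, A]
Visit S; enqueue D, H, N → queue [C, G, J, K, Q, R, B, F, A, D, H, N]
Visit C → queue [G, J, K, Q, R, B, F, A, D, H, N]
Visit G; enqueue P → queue [J, K, Q, R, B, F, A, D, H, N, P]
Visit J; enqueue L → queue [K, Q, R, B, F, A, D, H, N, P, L]
Visit K → queue [Q, R, B, F, A, D, H, N, P, L]
Visit Q → queue [R, B, F, A, D, H, N, P, L]
Visit R → queue [B, F, A, D, H, N, P, L]
Visit B → queue [F, A, D, H, N, P, L]
Visit F → queue [A, D, H, N, P, L]
Visit A → queue [D, H, N, P, L]
Visit D → queue [H, N, P, L]
Visit H → queue [N, P, L]
Visit N → queue [P, L]
Visit P → queue [L]
Visit L → queue []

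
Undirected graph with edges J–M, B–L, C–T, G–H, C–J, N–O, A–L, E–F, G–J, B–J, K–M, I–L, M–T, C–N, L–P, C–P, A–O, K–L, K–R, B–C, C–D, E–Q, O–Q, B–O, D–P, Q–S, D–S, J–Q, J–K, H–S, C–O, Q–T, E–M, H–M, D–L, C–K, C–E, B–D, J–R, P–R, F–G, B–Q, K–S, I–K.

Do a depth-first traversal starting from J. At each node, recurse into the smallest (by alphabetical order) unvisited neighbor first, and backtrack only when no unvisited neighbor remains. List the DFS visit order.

Visit J
J → B
B → C
C → D
D → L
L → A
A → O
O → N
O → Q
Q → E
E → F
F → G
G → H
H → M
M → K
K → I
K → R
R → P
K → S
M → T

J, B, C, D, L, A, O, N, Q, E, F, G, H, M, K, I, R, P, S, T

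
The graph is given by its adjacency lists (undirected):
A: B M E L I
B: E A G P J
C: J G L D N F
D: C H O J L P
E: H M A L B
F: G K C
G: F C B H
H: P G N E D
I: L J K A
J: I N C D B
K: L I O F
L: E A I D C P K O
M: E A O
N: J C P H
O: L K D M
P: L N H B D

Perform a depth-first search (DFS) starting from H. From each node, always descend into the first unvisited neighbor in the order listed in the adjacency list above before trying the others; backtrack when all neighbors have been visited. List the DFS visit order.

H -> P -> L -> E -> M -> A -> B -> G -> F -> K -> I -> J -> N -> C -> D -> O

Visit H
H → P
P → L
L → E
E → M
M → A
A → B
B → G
G → F
F → K
K → I
I → J
J → N
N → C
C → D
D → O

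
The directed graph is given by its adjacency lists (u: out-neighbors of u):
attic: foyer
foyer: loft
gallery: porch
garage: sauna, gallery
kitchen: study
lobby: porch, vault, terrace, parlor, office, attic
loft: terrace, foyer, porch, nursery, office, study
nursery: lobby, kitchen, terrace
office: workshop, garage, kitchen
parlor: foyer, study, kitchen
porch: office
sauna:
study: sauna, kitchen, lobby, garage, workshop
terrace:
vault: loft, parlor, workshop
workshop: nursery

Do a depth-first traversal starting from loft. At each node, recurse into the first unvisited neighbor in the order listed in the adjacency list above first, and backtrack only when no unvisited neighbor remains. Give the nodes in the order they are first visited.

loft, terrace, foyer, porch, office, workshop, nursery, lobby, vault, parlor, study, sauna, kitchen, garage, gallery, attic

Visit loft
loft → terrace
loft → foyer
loft → porch
porch → office
office → workshop
workshop → nursery
nursery → lobby
lobby → vault
vault → parlor
parlor → study
study → sauna
study → kitchen
study → garage
garage → gallery
lobby → attic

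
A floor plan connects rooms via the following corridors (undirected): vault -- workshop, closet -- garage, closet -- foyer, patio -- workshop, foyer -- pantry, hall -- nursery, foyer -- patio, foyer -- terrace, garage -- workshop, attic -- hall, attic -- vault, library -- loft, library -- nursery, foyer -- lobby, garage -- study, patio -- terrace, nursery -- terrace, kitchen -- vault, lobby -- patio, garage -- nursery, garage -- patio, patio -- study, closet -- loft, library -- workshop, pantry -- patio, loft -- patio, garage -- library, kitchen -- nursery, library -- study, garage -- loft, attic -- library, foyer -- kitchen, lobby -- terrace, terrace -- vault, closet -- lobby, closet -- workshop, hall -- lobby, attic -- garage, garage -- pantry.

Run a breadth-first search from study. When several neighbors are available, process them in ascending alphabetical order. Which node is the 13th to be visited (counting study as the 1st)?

Visit study; enqueue garage, library, patio → queue [garage, library, patio]
Visit garage; enqueue attic, closet, loft, nursery, pantry, workshop → queue [library, patio, attic, closet, loft, nursery, pantry, workshop]
Visit library → queue [patio, attic, closet, loft, nursery, pantry, workshop]
Visit patio; enqueue foyer, lobby, terrace → queue [attic, closet, loft, nursery, pantry, workshop, foyer, lobby, terrace]
Visit attic; enqueue hall, vault → queue [closet, loft, nursery, pantry, workshop, foyer, lobby, terrace, hall, vault]
Visit closet → queue [loft, nursery, pantry, workshop, foyer, lobby, terrace, hall, vault]
Visit loft → queue [nursery, pantry, workshop, foyer, lobby, terrace, hall, vault]
Visit nursery; enqueue kitchen → queue [pantry, workshop, foyer, lobby, terrace, hall, vault, kitchen]
Visit pantry → queue [workshop, foyer, lobby, terrace, hall, vault, kitchen]
Visit workshop → queue [foyer, lobby, terrace, hall, vault, kitchen]
Visit foyer → queue [lobby, terrace, hall, vault, kitchen]
Visit lobby → queue [terrace, hall, vault, kitchen]
Visit terrace → queue [hall, vault, kitchen]
Visit hall → queue [vault, kitchen]
Visit vault → queue [kitchen]
Visit kitchen → queue []

Visit order: study, garage, library, patio, attic, closet, loft, nursery, pantry, workshop, foyer, lobby, terrace, hall, vault, kitchen

terrace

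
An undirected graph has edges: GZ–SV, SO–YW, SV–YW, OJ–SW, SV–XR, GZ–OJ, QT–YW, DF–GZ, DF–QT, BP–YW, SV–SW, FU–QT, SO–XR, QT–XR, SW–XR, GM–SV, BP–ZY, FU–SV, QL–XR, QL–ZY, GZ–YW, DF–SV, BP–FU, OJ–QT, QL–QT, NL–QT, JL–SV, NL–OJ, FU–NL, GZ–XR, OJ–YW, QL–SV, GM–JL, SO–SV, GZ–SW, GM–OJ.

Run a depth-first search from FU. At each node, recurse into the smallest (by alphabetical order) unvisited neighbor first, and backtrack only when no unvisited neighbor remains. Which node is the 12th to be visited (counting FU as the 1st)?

QL

Visit FU
FU → BP
BP → YW
YW → GZ
GZ → DF
DF → QT
QT → NL
NL → OJ
OJ → GM
GM → JL
JL → SV
SV → QL
QL → XR
XR → SO
XR → SW
QL → ZY

Visit order: FU, BP, YW, GZ, DF, QT, NL, OJ, GM, JL, SV, QL, XR, SO, SW, ZY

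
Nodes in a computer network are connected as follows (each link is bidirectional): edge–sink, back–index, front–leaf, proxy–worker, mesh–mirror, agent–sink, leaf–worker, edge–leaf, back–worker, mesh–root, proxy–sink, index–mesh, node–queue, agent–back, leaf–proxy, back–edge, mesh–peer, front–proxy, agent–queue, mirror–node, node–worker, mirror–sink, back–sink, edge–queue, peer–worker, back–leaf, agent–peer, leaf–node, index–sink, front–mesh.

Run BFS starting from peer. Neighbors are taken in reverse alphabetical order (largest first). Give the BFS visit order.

Visit peer; enqueue worker, mesh, agent → queue [worker, mesh, agent]
Visit worker; enqueue proxy, node, leaf, back → queue [mesh, agent, proxy, node, leaf, back]
Visit mesh; enqueue root, mirror, index, front → queue [agent, proxy, node, leaf, back, root, mirror, index, front]
Visit agent; enqueue sink, queue → queue [proxy, node, leaf, back, root, mirror, index, front, sink, queue]
Visit proxy → queue [node, leaf, back, root, mirror, index, front, sink, queue]
Visit node → queue [leaf, back, root, mirror, index, front, sink, queue]
Visit leaf; enqueue edge → queue [back, root, mirror, index, front, sink, queue, edge]
Visit back → queue [root, mirror, index, front, sink, queue, edge]
Visit root → queue [mirror, index, front, sink, queue, edge]
Visit mirror → queue [index, front, sink, queue, edge]
Visit index → queue [front, sink, queue, edge]
Visit front → queue [sink, queue, edge]
Visit sink → queue [queue, edge]
Visit queue → queue [edge]
Visit edge → queue []

peer → worker → mesh → agent → proxy → node → leaf → back → root → mirror → index → front → sink → queue → edge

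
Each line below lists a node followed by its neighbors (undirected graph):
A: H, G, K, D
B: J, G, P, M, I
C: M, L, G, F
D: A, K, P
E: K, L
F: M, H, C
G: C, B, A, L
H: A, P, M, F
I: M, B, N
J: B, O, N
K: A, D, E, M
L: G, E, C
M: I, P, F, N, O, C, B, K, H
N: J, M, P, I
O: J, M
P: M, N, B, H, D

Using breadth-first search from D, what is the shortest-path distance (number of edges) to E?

Level 0: D
Level 1: A, K, P
Level 2: B, E, G, H, M, N
Level 3: C, F, I, J, L, O
E first appears at level 2.

2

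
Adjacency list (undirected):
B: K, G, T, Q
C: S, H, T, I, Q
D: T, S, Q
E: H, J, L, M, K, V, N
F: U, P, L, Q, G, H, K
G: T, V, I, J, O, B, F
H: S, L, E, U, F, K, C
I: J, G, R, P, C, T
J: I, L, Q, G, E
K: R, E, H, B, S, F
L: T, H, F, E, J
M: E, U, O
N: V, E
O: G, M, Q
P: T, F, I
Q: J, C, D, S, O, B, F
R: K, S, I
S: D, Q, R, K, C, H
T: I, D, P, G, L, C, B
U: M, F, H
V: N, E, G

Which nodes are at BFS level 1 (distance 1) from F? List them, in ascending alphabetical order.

G, H, K, L, P, Q, U

Level 0: F
Level 1: G, H, K, L, P, Q, U
Level 2: B, C, D, E, I, J, M, O, R, S, T, V
Level 3: N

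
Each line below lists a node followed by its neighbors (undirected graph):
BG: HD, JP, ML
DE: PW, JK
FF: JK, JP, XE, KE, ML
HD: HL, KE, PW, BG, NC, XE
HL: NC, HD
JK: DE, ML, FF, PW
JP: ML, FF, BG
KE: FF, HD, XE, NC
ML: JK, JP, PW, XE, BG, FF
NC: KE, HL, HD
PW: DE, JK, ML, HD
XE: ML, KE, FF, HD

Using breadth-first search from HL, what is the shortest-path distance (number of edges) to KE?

Level 0: HL
Level 1: HD, NC
Level 2: BG, KE, PW, XE
Level 3: DE, FF, JK, JP, ML
KE first appears at level 2.

2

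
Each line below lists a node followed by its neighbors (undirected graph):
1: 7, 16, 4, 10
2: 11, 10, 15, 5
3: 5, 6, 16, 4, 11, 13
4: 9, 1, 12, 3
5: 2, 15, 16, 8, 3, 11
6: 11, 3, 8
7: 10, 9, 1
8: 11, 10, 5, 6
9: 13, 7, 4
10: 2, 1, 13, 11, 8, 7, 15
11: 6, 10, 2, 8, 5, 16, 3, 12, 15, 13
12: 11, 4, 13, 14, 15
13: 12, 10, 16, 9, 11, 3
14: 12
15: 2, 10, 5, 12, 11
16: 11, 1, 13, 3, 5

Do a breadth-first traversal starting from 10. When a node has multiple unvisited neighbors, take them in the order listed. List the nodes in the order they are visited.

10 2 1 13 11 8 7 15 5 16 4 12 9 3 6 14

Visit 10; enqueue 2, 1, 13, 11, 8, 7, 15 → queue [2, 1, 13, 11, 8, 7, 15]
Visit 2; enqueue 5 → queue [1, 13, 11, 8, 7, 15, 5]
Visit 1; enqueue 16, 4 → queue [13, 11, 8, 7, 15, 5, 16, 4]
Visit 13; enqueue 12, 9, 3 → queue [11, 8, 7, 15, 5, 16, 4, 12, 9, 3]
Visit 11; enqueue 6 → queue [8, 7, 15, 5, 16, 4, 12, 9, 3, 6]
Visit 8 → queue [7, 15, 5, 16, 4, 12, 9, 3, 6]
Visit 7 → queue [15, 5, 16, 4, 12, 9, 3, 6]
Visit 15 → queue [5, 16, 4, 12, 9, 3, 6]
Visit 5 → queue [16, 4, 12, 9, 3, 6]
Visit 16 → queue [4, 12, 9, 3, 6]
Visit 4 → queue [12, 9, 3, 6]
Visit 12; enqueue 14 → queue [9, 3, 6, 14]
Visit 9 → queue [3, 6, 14]
Visit 3 → queue [6, 14]
Visit 6 → queue [14]
Visit 14 → queue []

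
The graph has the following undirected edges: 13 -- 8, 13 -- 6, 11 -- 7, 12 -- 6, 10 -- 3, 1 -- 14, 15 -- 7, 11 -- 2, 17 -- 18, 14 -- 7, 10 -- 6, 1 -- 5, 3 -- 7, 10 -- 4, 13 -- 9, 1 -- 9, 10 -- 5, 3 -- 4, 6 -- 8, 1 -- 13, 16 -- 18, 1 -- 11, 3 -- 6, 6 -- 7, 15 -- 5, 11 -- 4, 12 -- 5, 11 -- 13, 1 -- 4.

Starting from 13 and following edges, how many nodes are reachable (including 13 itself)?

15

BFS from 13 visits: 13, 1, 6, 8, 9, 11, 4, 5, 14, 3, 7, 10, 12, 2, 15
Reachable nodes: 15 of 18 total.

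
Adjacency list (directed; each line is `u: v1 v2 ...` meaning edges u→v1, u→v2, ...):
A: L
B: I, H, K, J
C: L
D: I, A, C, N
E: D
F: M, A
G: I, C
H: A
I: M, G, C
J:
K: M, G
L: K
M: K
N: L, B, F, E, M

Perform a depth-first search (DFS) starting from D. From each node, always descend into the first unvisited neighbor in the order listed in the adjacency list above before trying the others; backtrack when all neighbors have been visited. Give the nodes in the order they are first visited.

Visit D
D → I
I → M
M → K
K → G
G → C
C → L
D → A
D → N
N → B
B → H
B → J
N → F
N → E

D I M K G C L A N B H J F E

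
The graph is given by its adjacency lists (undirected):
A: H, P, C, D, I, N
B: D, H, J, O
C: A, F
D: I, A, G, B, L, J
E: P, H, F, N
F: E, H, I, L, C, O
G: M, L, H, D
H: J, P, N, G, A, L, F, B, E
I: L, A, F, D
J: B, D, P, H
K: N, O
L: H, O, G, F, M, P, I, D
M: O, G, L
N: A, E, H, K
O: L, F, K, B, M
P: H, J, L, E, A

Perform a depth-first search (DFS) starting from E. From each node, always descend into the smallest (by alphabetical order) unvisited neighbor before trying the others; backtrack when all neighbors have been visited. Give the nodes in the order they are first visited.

E, F, C, A, D, B, H, G, L, I, M, O, K, N, P, J

Visit E
E → F
F → C
C → A
A → D
D → B
B → H
H → G
G → L
L → I
L → M
M → O
O → K
K → N
L → P
P → J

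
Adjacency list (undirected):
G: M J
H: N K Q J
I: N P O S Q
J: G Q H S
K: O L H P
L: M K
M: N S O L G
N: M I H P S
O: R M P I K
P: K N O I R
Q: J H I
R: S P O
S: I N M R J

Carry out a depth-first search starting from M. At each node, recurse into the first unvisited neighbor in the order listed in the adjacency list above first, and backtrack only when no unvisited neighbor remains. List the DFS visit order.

Visit M
M → N
N → I
I → P
P → K
K → O
O → R
R → S
S → J
J → G
J → Q
Q → H
K → L

M, N, I, P, K, O, R, S, J, G, Q, H, L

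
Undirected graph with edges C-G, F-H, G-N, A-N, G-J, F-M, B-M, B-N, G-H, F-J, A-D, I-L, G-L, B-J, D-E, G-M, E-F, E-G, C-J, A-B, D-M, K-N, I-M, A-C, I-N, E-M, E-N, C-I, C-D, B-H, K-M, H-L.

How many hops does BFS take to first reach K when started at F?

Level 0: F
Level 1: E, H, J, M
Level 2: B, C, D, G, I, K, L, N
Level 3: A
K first appears at level 2.

2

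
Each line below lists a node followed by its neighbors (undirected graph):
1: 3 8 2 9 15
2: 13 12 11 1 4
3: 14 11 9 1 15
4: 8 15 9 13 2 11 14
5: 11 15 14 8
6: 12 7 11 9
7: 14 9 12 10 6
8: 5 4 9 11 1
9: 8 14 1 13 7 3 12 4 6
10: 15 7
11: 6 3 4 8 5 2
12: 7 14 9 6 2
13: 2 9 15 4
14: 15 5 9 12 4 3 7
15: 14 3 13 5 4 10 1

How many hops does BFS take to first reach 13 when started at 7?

2

Level 0: 7
Level 1: 6, 9, 10, 12, 14
Level 2: 1, 2, 3, 4, 5, 8, 11, 13, 15
13 first appears at level 2.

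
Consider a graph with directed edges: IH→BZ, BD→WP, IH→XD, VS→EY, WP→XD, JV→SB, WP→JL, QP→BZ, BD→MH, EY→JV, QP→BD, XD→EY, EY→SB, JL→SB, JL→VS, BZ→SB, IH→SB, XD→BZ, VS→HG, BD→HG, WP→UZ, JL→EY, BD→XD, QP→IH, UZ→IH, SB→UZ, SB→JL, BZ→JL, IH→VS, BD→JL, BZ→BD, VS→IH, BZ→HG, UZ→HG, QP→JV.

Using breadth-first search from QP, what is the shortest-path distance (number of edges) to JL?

Level 0: QP
Level 1: BD, BZ, IH, JV
Level 2: HG, JL, MH, SB, VS, WP, XD
Level 3: EY, UZ
JL first appears at level 2.

2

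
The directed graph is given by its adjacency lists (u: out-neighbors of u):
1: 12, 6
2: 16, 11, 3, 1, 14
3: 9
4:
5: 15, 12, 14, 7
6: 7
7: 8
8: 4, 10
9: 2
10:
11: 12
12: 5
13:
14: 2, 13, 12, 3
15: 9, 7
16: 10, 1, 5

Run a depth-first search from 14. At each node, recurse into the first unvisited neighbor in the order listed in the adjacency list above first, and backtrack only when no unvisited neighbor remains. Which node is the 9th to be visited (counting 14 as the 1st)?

Visit 14
14 → 2
2 → 16
16 → 10
16 → 1
1 → 12
12 → 5
5 → 15
15 → 9
15 → 7
7 → 8
8 → 4
1 → 6
2 → 11
2 → 3
14 → 13

Visit order: 14, 2, 16, 10, 1, 12, 5, 15, 9, 7, 8, 4, 6, 11, 3, 13

9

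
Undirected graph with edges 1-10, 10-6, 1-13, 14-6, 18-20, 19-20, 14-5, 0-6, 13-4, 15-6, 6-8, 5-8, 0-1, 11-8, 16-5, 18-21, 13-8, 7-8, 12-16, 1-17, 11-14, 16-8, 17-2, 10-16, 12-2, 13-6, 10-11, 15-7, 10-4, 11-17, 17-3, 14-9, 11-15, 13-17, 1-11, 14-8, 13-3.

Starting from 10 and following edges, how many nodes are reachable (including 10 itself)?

18

BFS from 10 visits: 10, 16, 11, 6, 4, 1, 12, 8, 5, 17, 15, 14, 13, 0, 2, 7, 3, 9
Reachable nodes: 18 of 22 total.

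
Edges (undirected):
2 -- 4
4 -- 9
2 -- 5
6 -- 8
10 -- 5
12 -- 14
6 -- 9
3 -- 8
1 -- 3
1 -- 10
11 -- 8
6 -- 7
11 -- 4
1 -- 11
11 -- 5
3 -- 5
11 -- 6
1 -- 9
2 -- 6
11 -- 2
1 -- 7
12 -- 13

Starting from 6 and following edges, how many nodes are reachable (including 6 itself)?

BFS from 6 visits: 6, 2, 7, 8, 9, 11, 4, 5, 1, 3, 10
Reachable nodes: 11 of 14 total.

11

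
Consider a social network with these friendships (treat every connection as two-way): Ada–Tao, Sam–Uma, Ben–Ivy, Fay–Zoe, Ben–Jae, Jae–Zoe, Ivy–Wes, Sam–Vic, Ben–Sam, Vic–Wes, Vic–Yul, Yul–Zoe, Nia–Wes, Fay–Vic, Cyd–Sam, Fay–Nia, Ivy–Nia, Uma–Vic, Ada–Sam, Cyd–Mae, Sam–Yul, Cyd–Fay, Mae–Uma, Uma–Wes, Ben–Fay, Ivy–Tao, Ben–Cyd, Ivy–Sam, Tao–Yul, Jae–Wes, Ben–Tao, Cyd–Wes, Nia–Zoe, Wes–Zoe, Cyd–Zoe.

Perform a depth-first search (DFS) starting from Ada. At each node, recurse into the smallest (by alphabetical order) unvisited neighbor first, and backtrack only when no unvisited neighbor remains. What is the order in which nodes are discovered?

Ada -> Sam -> Ben -> Cyd -> Fay -> Nia -> Ivy -> Tao -> Yul -> Vic -> Uma -> Mae -> Wes -> Jae -> Zoe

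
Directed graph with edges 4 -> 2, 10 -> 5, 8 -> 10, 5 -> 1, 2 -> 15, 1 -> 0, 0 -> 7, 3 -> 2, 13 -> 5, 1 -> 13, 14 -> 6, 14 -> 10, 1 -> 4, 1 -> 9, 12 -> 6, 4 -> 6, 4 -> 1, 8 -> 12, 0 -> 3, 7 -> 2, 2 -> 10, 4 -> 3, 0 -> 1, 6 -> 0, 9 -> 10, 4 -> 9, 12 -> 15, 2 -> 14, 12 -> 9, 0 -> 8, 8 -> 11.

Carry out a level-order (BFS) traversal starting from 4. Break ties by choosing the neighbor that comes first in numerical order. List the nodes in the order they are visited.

4, 1, 2, 3, 6, 9, 0, 13, 10, 14, 15, 7, 8, 5, 11, 12

Visit 4; enqueue 1, 2, 3, 6, 9 → queue [1, 2, 3, 6, 9]
Visit 1; enqueue 0, 13 → queue [2, 3, 6, 9, 0, 13]
Visit 2; enqueue 10, 14, 15 → queue [3, 6, 9, 0, 13, 10, 14, 15]
Visit 3 → queue [6, 9, 0, 13, 10, 14, 15]
Visit 6 → queue [9, 0, 13, 10, 14, 15]
Visit 9 → queue [0, 13, 10, 14, 15]
Visit 0; enqueue 7, 8 → queue [13, 10, 14, 15, 7, 8]
Visit 13; enqueue 5 → queue [10, 14, 15, 7, 8, 5]
Visit 10 → queue [14, 15, 7, 8, 5]
Visit 14 → queue [15, 7, 8, 5]
Visit 15 → queue [7, 8, 5]
Visit 7 → queue [8, 5]
Visit 8; enqueue 11, 12 → queue [5, 11, 12]
Visit 5 → queue [11, 12]
Visit 11 → queue [12]
Visit 12 → queue []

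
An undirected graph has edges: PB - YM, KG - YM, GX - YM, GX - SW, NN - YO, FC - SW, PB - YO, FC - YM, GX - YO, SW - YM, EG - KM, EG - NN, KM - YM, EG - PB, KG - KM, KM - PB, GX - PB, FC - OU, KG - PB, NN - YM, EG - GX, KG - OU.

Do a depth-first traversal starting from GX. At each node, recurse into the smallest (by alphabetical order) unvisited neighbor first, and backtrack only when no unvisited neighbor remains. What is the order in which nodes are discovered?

GX EG KM KG OU FC SW YM NN YO PB

Visit GX
GX → EG
EG → KM
KM → KG
KG → OU
OU → FC
FC → SW
SW → YM
YM → NN
NN → YO
YO → PB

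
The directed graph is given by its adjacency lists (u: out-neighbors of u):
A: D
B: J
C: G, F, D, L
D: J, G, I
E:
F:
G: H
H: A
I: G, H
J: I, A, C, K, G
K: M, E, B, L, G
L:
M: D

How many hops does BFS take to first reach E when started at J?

2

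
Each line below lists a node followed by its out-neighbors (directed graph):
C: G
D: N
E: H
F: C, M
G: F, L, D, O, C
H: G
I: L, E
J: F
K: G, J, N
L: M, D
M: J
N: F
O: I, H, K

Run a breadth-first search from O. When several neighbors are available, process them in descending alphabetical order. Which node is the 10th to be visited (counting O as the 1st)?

Visit O; enqueue K, I, H → queue [K, I, H]
Visit K; enqueue N, J, G → queue [I, H, N, J, G]
Visit I; enqueue L, E → queue [H, N, J, G, L, E]
Visit H → queue [N, J, G, L, E]
Visit N; enqueue F → queue [J, G, L, E, F]
Visit J → queue [G, L, E, F]
Visit G; enqueue D, C → queue [L, E, F, D, C]
Visit L; enqueue M → queue [E, F, D, C, M]
Visit E → queue [F, D, C, M]
Visit F → queue [D, C, M]
Visit D → queue [C, M]
Visit C → queue [M]
Visit M → queue []

Visit order: O, K, I, H, N, J, G, L, E, F, D, C, M

F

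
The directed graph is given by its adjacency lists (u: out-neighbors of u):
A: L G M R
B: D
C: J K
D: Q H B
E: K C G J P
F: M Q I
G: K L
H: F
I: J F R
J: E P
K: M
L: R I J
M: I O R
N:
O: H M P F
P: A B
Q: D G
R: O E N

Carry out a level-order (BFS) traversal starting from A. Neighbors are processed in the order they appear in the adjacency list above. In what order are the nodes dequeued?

A L G M R I J K O E N F P H C Q B D

Visit A; enqueue L, G, M, R → queue [L, G, M, R]
Visit L; enqueue I, J → queue [G, M, R, I, J]
Visit G; enqueue K → queue [M, R, I, J, K]
Visit M; enqueue O → queue [R, I, J, K, O]
Visit R; enqueue E, N → queue [I, J, K, O, E, N]
Visit I; enqueue F → queue [J, K, O, E, N, F]
Visit J; enqueue P → queue [K, O, E, N, F, P]
Visit K → queue [O, E, N, F, P]
Visit O; enqueue H → queue [E, N, F, P, H]
Visit E; enqueue C → queue [N, F, P, H, C]
Visit N → queue [F, P, H, C]
Visit F; enqueue Q → queue [P, H, C, Q]
Visit P; enqueue B → queue [H, C, Q, B]
Visit H → queue [C, Q, B]
Visit C → queue [Q, B]
Visit Q; enqueue D → queue [B, D]
Visit B → queue [D]
Visit D → queue []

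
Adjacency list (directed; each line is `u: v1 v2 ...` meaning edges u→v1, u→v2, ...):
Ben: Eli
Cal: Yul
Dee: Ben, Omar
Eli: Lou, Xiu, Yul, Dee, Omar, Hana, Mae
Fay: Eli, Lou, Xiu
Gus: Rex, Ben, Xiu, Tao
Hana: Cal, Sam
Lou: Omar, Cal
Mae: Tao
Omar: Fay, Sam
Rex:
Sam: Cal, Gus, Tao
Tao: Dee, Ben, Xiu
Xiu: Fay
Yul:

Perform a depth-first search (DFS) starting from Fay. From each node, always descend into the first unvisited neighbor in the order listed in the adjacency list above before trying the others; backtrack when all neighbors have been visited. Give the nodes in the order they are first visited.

Fay -> Eli -> Lou -> Omar -> Sam -> Cal -> Yul -> Gus -> Rex -> Ben -> Xiu -> Tao -> Dee -> Hana -> Mae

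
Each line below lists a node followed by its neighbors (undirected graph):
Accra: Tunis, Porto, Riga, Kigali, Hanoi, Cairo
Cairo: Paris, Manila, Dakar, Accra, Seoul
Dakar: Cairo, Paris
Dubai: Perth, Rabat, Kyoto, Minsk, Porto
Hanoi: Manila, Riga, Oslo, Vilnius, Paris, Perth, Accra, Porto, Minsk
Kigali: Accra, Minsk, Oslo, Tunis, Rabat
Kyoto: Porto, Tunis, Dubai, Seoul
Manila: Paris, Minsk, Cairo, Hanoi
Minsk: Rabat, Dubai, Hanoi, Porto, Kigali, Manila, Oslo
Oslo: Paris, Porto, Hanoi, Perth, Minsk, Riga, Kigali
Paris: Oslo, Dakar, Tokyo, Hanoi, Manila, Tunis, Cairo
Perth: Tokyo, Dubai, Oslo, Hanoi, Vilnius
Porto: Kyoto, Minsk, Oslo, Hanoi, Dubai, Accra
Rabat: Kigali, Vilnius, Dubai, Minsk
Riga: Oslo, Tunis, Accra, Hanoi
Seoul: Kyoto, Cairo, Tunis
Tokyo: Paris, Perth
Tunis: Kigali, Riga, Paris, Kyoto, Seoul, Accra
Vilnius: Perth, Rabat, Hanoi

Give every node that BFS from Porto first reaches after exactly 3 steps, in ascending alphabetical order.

Dakar, Tokyo

Level 0: Porto
Level 1: Accra, Dubai, Hanoi, Kyoto, Minsk, Oslo
Level 2: Cairo, Kigali, Manila, Paris, Perth, Rabat, Riga, Seoul, Tunis, Vilnius
Level 3: Dakar, Tokyo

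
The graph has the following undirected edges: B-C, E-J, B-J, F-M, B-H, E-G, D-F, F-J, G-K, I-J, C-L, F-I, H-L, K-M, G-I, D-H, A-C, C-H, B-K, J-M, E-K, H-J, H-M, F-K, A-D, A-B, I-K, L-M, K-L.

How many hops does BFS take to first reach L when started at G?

2

Level 0: G
Level 1: E, I, K
Level 2: B, F, J, L, M
Level 3: A, C, D, H
L first appears at level 2.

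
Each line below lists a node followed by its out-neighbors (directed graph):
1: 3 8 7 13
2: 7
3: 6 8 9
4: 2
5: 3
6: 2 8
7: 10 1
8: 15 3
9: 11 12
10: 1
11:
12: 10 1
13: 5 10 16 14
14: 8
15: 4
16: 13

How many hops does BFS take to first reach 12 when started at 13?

4

Level 0: 13
Level 1: 5, 10, 14, 16
Level 2: 1, 3, 8
Level 3: 6, 7, 9, 15
Level 4: 2, 4, 11, 12
12 first appears at level 4.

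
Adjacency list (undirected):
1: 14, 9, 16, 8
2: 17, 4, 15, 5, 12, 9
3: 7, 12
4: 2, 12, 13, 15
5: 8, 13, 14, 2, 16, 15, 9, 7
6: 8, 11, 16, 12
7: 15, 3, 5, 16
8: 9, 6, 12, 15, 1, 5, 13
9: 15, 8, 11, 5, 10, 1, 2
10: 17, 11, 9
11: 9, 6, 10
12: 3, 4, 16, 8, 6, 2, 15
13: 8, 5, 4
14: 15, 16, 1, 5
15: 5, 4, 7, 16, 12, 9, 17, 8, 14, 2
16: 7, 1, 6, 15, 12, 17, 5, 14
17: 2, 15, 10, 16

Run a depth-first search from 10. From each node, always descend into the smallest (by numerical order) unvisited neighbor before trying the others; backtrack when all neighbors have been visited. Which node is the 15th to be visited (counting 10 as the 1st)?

11

Visit 10
10 → 9
9 → 1
1 → 8
8 → 5
5 → 2
2 → 4
4 → 12
12 → 3
3 → 7
7 → 15
15 → 14
14 → 16
16 → 6
6 → 11
16 → 17
4 → 13

Visit order: 10, 9, 1, 8, 5, 2, 4, 12, 3, 7, 15, 14, 16, 6, 11, 17, 13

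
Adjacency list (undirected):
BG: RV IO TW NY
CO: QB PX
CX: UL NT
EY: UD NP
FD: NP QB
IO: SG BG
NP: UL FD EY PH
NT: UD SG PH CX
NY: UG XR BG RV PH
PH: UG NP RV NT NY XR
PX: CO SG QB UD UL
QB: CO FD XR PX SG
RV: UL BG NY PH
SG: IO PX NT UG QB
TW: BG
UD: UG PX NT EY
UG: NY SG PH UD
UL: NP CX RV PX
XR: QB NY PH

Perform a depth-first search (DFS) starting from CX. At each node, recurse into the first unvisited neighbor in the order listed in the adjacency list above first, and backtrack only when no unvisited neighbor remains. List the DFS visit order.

CX, UL, NP, FD, QB, CO, PX, SG, IO, BG, RV, NY, UG, PH, NT, UD, EY, XR, TW

Visit CX
CX → UL
UL → NP
NP → FD
FD → QB
QB → CO
CO → PX
PX → SG
SG → IO
IO → BG
BG → RV
RV → NY
NY → UG
UG → PH
PH → NT
NT → UD
UD → EY
PH → XR
BG → TW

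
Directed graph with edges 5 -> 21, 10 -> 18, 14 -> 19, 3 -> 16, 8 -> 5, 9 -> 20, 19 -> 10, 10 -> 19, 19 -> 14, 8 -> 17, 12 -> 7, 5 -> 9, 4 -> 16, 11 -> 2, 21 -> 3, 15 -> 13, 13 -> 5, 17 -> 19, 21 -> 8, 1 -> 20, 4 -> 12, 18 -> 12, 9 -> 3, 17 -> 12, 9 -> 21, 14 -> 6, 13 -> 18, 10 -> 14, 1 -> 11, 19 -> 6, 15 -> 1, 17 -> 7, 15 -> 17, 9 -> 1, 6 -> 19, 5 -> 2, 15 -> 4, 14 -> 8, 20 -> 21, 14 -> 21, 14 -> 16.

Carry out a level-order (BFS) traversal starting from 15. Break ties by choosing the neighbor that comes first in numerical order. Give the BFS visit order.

Visit 15; enqueue 1, 4, 13, 17 → queue [1, 4, 13, 17]
Visit 1; enqueue 11, 20 → queue [4, 13, 17, 11, 20]
Visit 4; enqueue 12, 16 → queue [13, 17, 11, 20, 12, 16]
Visit 13; enqueue 5, 18 → queue [17, 11, 20, 12, 16, 5, 18]
Visit 17; enqueue 7, 19 → queue [11, 20, 12, 16, 5, 18, 7, 19]
Visit 11; enqueue 2 → queue [20, 12, 16, 5, 18, 7, 19, 2]
Visit 20; enqueue 21 → queue [12, 16, 5, 18, 7, 19, 2, 21]
Visit 12 → queue [16, 5, 18, 7, 19, 2, 21]
Visit 16 → queue [5, 18, 7, 19, 2, 21]
Visit 5; enqueue 9 → queue [18, 7, 19, 2, 21, 9]
Visit 18 → queue [7, 19, 2, 21, 9]
Visit 7 → queue [19, 2, 21, 9]
Visit 19; enqueue 6, 10, 14 → queue [2, 21, 9, 6, 10, 14]
Visit 2 → queue [21, 9, 6, 10, 14]
Visit 21; enqueue 3, 8 → queue [9, 6, 10, 14, 3, 8]
Visit 9 → queue [6, 10, 14, 3, 8]
Visit 6 → queue [10, 14, 3, 8]
Visit 10 → queue [14, 3, 8]
Visit 14 → queue [3, 8]
Visit 3 → queue [8]
Visit 8 → queue []

15 1 4 13 17 11 20 12 16 5 18 7 19 2 21 9 6 10 14 3 8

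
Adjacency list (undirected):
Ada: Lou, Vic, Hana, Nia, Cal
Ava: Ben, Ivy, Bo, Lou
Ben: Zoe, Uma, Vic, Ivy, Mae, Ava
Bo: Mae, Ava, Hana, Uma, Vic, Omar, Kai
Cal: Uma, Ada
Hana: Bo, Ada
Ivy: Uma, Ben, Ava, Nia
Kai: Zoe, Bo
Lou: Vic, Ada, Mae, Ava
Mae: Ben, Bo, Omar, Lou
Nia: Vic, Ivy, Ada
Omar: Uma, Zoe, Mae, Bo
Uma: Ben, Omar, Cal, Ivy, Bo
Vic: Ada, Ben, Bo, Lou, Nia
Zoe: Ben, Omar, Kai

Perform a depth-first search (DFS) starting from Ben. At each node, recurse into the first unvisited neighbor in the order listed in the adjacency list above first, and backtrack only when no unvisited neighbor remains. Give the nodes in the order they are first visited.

Visit Ben
Ben → Zoe
Zoe → Omar
Omar → Uma
Uma → Cal
Cal → Ada
Ada → Lou
Lou → Vic
Vic → Bo
Bo → Mae
Bo → Ava
Ava → Ivy
Ivy → Nia
Bo → Hana
Bo → Kai

Ben Zoe Omar Uma Cal Ada Lou Vic Bo Mae Ava Ivy Nia Hana Kai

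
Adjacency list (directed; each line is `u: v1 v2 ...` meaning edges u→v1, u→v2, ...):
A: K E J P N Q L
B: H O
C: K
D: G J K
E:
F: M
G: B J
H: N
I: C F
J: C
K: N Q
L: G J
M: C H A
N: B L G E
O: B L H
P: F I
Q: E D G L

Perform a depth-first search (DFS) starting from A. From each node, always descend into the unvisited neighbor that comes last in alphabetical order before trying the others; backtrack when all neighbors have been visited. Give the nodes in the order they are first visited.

Visit A
A → Q
Q → L
L → J
J → C
C → K
K → N
N → G
G → B
B → O
O → H
N → E
Q → D
A → P
P → I
I → F
F → M

A → Q → L → J → C → K → N → G → B → O → H → E → D → P → I → F → M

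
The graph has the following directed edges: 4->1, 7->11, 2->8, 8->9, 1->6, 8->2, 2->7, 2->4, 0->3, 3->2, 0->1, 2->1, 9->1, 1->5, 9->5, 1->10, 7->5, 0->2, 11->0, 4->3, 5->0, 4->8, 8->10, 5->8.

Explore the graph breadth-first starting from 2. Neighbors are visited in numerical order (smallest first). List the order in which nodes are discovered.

Visit 2; enqueue 1, 4, 7, 8 → queue [1, 4, 7, 8]
Visit 1; enqueue 5, 6, 10 → queue [4, 7, 8, 5, 6, 10]
Visit 4; enqueue 3 → queue [7, 8, 5, 6, 10, 3]
Visit 7; enqueue 11 → queue [8, 5, 6, 10, 3, 11]
Visit 8; enqueue 9 → queue [5, 6, 10, 3, 11, 9]
Visit 5; enqueue 0 → queue [6, 10, 3, 11, 9, 0]
Visit 6 → queue [10, 3, 11, 9, 0]
Visit 10 → queue [3, 11, 9, 0]
Visit 3 → queue [11, 9, 0]
Visit 11 → queue [9, 0]
Visit 9 → queue [0]
Visit 0 → queue []

2 -> 1 -> 4 -> 7 -> 8 -> 5 -> 6 -> 10 -> 3 -> 11 -> 9 -> 0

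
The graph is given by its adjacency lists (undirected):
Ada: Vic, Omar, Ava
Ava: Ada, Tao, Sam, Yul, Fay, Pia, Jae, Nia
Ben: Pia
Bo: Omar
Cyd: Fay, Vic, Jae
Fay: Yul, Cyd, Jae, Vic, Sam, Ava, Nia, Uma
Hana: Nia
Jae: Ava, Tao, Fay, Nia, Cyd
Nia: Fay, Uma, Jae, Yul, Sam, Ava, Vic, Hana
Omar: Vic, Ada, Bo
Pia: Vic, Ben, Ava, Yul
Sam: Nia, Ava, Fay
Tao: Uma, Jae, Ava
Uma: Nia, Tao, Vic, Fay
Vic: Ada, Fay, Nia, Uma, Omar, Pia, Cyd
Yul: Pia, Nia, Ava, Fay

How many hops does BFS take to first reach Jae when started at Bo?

Level 0: Bo
Level 1: Omar
Level 2: Ada, Vic
Level 3: Ava, Cyd, Fay, Nia, Pia, Uma
Level 4: Ben, Hana, Jae, Sam, Tao, Yul
Jae first appears at level 4.

4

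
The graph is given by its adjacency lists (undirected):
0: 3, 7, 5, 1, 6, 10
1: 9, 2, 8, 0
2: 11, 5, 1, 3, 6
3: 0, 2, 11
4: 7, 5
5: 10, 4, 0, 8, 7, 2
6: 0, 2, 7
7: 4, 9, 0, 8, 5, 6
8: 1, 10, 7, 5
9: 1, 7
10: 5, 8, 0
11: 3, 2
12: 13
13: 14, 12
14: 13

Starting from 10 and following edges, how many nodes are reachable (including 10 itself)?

BFS from 10 visits: 10, 8, 5, 0, 7, 1, 4, 2, 6, 3, 9, 11
Reachable nodes: 12 of 15 total.

12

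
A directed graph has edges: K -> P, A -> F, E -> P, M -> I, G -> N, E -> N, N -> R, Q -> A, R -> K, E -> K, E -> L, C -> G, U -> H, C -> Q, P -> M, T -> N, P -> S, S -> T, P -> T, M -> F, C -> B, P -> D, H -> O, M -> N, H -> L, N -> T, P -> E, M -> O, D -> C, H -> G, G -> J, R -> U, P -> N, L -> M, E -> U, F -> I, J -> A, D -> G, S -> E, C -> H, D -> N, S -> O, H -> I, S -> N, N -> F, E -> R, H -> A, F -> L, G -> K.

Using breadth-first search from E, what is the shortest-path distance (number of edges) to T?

Level 0: E
Level 1: K, L, N, P, R, U
Level 2: D, F, H, M, S, T
Level 3: A, C, G, I, O
Level 4: B, J, Q
T first appears at level 2.

2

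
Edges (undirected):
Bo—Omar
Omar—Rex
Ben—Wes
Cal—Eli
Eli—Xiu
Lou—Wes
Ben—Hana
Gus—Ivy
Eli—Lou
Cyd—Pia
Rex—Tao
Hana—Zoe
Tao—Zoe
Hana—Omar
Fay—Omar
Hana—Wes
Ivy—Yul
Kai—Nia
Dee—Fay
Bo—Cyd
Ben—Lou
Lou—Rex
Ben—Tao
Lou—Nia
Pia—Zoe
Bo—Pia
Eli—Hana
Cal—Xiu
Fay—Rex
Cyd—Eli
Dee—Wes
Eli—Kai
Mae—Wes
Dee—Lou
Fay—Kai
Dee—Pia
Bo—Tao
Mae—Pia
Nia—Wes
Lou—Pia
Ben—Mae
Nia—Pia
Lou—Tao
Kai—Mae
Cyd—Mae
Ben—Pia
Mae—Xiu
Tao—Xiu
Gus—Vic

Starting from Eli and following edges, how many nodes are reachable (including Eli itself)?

BFS from Eli visits: Eli, Cal, Cyd, Hana, Kai, Lou, Xiu, Bo, Mae, Pia, Ben, Omar, Wes, Zoe, Fay, Nia, Dee, Rex, Tao
Reachable nodes: 19 of 23 total.

19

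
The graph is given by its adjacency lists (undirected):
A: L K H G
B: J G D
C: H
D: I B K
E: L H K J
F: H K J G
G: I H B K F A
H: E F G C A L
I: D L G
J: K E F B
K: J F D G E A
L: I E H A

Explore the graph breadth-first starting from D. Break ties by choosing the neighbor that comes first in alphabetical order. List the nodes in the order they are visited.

D → B → I → K → G → J → L → A → E → F → H → C

Visit D; enqueue B, I, K → queue [B, I, K]
Visit B; enqueue G, J → queue [I, K, G, J]
Visit I; enqueue L → queue [K, G, J, L]
Visit K; enqueue A, E, F → queue [G, J, L, A, E, F]
Visit G; enqueue H → queue [J, L, A, E, F, H]
Visit J → queue [L, A, E, F, H]
Visit L → queue [A, E, F, H]
Visit A → queue [E, F, H]
Visit E → queue [F, H]
Visit F → queue [H]
Visit H; enqueue C → queue [C]
Visit C → queue []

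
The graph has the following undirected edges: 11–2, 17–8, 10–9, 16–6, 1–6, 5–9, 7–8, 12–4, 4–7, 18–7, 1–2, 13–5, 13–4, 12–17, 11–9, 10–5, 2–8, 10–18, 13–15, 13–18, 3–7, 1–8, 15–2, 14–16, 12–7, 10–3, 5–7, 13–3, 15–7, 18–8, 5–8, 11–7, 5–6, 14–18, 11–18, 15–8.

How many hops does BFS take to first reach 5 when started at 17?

2

Level 0: 17
Level 1: 8, 12
Level 2: 1, 2, 4, 5, 7, 15, 18
Level 3: 3, 6, 9, 10, 11, 13, 14
Level 4: 16
5 first appears at level 2.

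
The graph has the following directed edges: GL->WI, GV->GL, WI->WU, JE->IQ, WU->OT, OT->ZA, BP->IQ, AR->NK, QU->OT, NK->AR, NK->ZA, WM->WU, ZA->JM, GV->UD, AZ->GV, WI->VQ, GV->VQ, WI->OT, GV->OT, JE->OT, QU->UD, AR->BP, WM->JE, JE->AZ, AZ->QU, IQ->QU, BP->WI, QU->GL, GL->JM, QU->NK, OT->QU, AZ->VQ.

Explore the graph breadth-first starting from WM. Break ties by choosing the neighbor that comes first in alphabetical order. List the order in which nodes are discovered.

WM → JE → WU → AZ → IQ → OT → GV → QU → VQ → ZA → GL → UD → NK → JM → WI → AR → BP

Visit WM; enqueue JE, WU → queue [JE, WU]
Visit JE; enqueue AZ, IQ, OT → queue [WU, AZ, IQ, OT]
Visit WU → queue [AZ, IQ, OT]
Visit AZ; enqueue GV, QU, VQ → queue [IQ, OT, GV, QU, VQ]
Visit IQ → queue [OT, GV, QU, VQ]
Visit OT; enqueue ZA → queue [GV, QU, VQ, ZA]
Visit GV; enqueue GL, UD → queue [QU, VQ, ZA, GL, UD]
Visit QU; enqueue NK → queue [VQ, ZA, GL, UD, NK]
Visit VQ → queue [ZA, GL, UD, NK]
Visit ZA; enqueue JM → queue [GL, UD, NK, JM]
Visit GL; enqueue WI → queue [UD, NK, JM, WI]
Visit UD → queue [NK, JM, WI]
Visit NK; enqueue AR → queue [JM, WI, AR]
Visit JM → queue [WI, AR]
Visit WI → queue [AR]
Visit AR; enqueue BP → queue [BP]
Visit BP → queue []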